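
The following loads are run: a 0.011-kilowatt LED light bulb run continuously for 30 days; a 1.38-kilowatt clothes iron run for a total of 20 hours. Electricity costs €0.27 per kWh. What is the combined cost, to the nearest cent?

LED light bulb: Runtime = 24 h × 30 = 720 h
LED light bulb: 0.011 kW × 720 h = 7.92 kWh
clothes iron: 1.38 kW × 20 h = 27.6 kWh
Total energy = 35.52 kWh
Cost = 35.52 × €0.27 = €9.59

€9.59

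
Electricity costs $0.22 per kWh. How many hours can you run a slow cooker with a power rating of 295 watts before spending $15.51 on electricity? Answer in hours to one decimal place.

239.0 h

Energy available = $15.51 ÷ $0.22/kWh = 70.5 kWh
Hours = 70.5 kWh ÷ 0.295 kW = 239.0 h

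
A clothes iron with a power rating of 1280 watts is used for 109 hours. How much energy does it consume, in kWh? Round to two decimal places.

139.52 kWh

Energy = 1.28 kW × 109 h = 139.52 kWh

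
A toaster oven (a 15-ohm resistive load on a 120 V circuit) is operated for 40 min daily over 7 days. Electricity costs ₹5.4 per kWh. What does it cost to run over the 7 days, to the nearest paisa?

₹24.19

Power = V²/R = 120²/15 = 960 W = 0.96 kW
Runtime = 40 min × 7 = 280 min = 4.666666… h
Energy = 0.96 kW × 4.666666… h = 4.48 kWh
Cost = 4.48 kWh × ₹5.4/kWh = ₹24.19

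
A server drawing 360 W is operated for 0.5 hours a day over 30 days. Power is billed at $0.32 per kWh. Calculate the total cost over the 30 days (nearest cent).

Runtime = 0.5 h/day × 30 days = 15 h
Energy = 0.36 kW × 15 h = 5.4 kWh
Cost = 5.4 kWh × $0.32/kWh = $1.73

$1.73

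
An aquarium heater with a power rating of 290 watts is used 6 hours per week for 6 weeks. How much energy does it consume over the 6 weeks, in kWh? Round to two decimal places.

Runtime = 6 h/week × 6 weeks = 36 h
Energy = 0.29 kW × 36 h = 10.44 kWh

10.44 kWh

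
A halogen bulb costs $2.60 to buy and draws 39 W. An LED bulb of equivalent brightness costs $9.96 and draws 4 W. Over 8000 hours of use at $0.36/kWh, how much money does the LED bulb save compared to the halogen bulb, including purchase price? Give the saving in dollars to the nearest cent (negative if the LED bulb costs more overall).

halogen bulb: $2.60 + (39/1000) kW × 8000 h × $0.36 = $2.60 + $112.32 = $114.92
LED bulb: $9.96 + (4/1000) kW × 8000 h × $0.36 = $9.96 + $11.52 = $21.48
Saving = $114.92 − $21.48 = $93.44

$93.44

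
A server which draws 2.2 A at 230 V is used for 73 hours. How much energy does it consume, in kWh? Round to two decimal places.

36.94 kWh

Power = 2.2 A × 230 V = 506 W = 0.506 kW
Energy = 0.506 kW × 73 h = 36.938 kWh ≈ 36.94 kWh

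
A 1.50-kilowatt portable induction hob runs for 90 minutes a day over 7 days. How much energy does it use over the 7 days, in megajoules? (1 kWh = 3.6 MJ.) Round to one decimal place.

Runtime = 90 min × 7 = 630 min = 10.5 h
Energy = 1.5 kW × 10.5 h = 15.75 kWh
= 15.75 × 3.6 MJ = 56.7 MJ

56.7 MJ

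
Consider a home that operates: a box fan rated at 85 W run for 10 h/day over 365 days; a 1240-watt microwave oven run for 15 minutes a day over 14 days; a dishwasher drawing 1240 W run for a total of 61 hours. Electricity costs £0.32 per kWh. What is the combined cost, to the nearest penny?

£124.87

box fan: Runtime = 10 h/day × 365 days = 3650 h
box fan: 0.085 kW × 3650 h = 310.25 kWh
microwave oven: Runtime = 15 min × 14 = 210 min = 3.5 h
microwave oven: 1.24 kW × 3.5 h = 4.34 kWh
dishwasher: 1.24 kW × 61 h = 75.64 kWh
Total energy = 390.23 kWh
Cost = 390.23 × £0.32 = £124.87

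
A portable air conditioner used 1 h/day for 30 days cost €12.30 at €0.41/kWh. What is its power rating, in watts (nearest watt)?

1000 W

Energy = €12.30 ÷ €0.41/kWh = 30 kWh
Runtime = 1 h/day × 30 days = 30 h
Power = 30 kWh ÷ 30 h = 1 kW = 1000 W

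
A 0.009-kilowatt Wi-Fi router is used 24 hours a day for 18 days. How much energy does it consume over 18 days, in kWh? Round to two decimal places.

Runtime = 24 h × 18 = 432 h
Energy = 0.009 kW × 432 h = 3.888 kWh ≈ 3.89 kWh

3.89 kWh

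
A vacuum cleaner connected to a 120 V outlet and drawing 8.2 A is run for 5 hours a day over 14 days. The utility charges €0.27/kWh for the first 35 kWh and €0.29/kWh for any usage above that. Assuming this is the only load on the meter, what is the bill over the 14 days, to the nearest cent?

€19.28

Power = 8.2 A × 120 V = 984 W = 0.984 kW
Runtime = 5 h/day × 14 days = 70 h
Energy = 0.984 kW × 70 h = 68.88 kWh
Tier 1 (0–35 kWh): 35 × €0.27 = €9.45
Above 35 kWh: 33.88 × €0.29 = €9.8252
Bill = €19.28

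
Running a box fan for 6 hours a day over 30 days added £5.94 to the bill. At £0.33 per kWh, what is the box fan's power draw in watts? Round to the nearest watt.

100 W

Energy = £5.94 ÷ £0.33/kWh = 18 kWh
Runtime = 6 h/day × 30 days = 180 h
Power = 18 kWh ÷ 180 h = 0.1 kW = 100 W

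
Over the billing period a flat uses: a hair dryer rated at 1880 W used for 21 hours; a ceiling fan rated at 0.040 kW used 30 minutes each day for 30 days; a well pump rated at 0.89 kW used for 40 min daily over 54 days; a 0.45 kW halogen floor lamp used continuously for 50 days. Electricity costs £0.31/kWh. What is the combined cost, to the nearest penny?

£189.76

hair dryer: 1.88 kW × 21 h = 39.48 kWh
ceiling fan: Runtime = 30 min × 30 = 900 min = 15 h
ceiling fan: 0.04 kW × 15 h = 0.6 kWh
well pump: Runtime = 40 min × 54 = 2160 min = 36 h
well pump: 0.89 kW × 36 h = 32.04 kWh
halogen floor lamp: Runtime = 24 h × 50 = 1200 h
halogen floor lamp: 0.45 kW × 1200 h = 540 kWh
Total energy = 612.12 kWh
Cost = 612.12 × £0.31 = £189.76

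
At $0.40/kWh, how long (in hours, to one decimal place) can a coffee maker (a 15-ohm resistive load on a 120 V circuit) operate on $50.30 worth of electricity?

Power = V²/R = 120²/15 = 960 W = 0.96 kW
Energy available = $50.30 ÷ $0.40/kWh = 125.75 kWh
Hours = 125.75 kWh ÷ 0.96 kW = 131.0 h

131.0 h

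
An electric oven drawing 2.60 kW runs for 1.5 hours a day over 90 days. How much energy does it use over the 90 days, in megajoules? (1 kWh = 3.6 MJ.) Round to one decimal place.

Runtime = 1.5 h/day × 90 days = 135 h
Energy = 2.6 kW × 135 h = 351 kWh
= 351 × 3.6 MJ = 1263.6 MJ

1263.6 MJ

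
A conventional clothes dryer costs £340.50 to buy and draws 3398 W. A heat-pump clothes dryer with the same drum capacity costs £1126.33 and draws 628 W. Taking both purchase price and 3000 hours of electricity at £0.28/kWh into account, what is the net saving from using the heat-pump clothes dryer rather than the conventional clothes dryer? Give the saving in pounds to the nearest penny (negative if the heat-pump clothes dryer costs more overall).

£1540.97

conventional clothes dryer: £340.50 + (3398/1000) kW × 3000 h × £0.28 = £340.50 + £2854.32 = £3194.82
heat-pump clothes dryer: £1126.33 + (628/1000) kW × 3000 h × £0.28 = £1126.33 + £527.52 = £1653.85
Saving = £3194.82 − £1653.85 = £1540.97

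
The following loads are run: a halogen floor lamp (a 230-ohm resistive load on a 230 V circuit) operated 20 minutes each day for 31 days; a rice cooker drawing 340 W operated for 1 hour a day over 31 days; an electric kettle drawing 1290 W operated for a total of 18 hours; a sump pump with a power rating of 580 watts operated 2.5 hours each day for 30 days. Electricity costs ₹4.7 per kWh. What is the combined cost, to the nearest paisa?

₹374.29

halogen floor lamp: Power = V²/R = 230²/230 = 230 W = 0.23 kW
halogen floor lamp: Runtime = 20 min × 31 = 620 min = 10.333333… h
halogen floor lamp: 0.23 kW × 10.333333… h = 2.376666… kWh
rice cooker: Runtime = 1 h/day × 31 days = 31 h
rice cooker: 0.34 kW × 31 h = 10.54 kWh
electric kettle: 1.29 kW × 18 h = 23.22 kWh
sump pump: Runtime = 2.5 h/day × 30 days = 75 h
sump pump: 0.58 kW × 75 h = 43.5 kWh
Total energy = 79.636666… kWh
Cost = 79.636666… × ₹4.7 = ₹374.29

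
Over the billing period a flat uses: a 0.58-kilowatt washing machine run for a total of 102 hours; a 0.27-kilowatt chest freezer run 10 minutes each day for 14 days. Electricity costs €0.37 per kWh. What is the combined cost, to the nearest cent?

€22.12

washing machine: 0.58 kW × 102 h = 59.16 kWh
chest freezer: Runtime = 10 min × 14 = 140 min = 2.333333… h
chest freezer: 0.27 kW × 2.333333… h = 0.63 kWh
Total energy = 59.79 kWh
Cost = 59.79 × €0.37 = €22.12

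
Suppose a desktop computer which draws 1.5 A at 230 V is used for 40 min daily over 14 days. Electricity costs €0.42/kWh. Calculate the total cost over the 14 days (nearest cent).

€1.35

Power = 1.5 A × 230 V = 345 W = 0.345 kW
Runtime = 40 min × 14 = 560 min = 9.333333… h
Energy = 0.345 kW × 9.333333… h = 3.22 kWh
Cost = 3.22 kWh × €0.42/kWh = €1.35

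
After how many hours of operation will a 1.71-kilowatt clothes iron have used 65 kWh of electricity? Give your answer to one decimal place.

38.0 h

Hours = 65 kWh ÷ 1.71 kW = 38.0 h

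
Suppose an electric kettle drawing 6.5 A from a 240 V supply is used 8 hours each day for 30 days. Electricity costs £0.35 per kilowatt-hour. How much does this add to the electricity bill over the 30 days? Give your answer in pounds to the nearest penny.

£131.04

Power = 6.5 A × 240 V = 1560 W = 1.56 kW
Runtime = 8 h/day × 30 days = 240 h
Energy = 1.56 kW × 240 h = 374.4 kWh
Cost = 374.4 kWh × £0.35/kWh = £131.04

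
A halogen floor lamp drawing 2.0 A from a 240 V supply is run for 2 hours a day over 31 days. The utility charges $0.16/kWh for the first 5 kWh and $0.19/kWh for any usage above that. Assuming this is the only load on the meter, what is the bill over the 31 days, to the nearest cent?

$5.50

Power = 2.0 A × 240 V = 480 W = 0.48 kW
Runtime = 2 h/day × 31 days = 62 h
Energy = 0.48 kW × 62 h = 29.76 kWh
Tier 1 (0–5 kWh): 5 × $0.16 = $0.8
Above 5 kWh: 24.76 × $0.19 = $4.7044
Bill = $5.50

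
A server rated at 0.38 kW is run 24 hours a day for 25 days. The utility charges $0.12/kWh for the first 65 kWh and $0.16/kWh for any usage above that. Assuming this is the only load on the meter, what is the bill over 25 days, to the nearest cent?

Runtime = 24 h × 25 = 600 h
Energy = 0.38 kW × 600 h = 228 kWh
Tier 1 (0–65 kWh): 65 × $0.12 = $7.8
Above 65 kWh: 163 × $0.16 = $26.08
Bill = $33.88

$33.88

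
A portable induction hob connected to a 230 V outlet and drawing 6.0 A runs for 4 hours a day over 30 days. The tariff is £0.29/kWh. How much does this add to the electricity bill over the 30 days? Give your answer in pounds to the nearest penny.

Power = 6.0 A × 230 V = 1380 W = 1.38 kW
Runtime = 4 h/day × 30 days = 120 h
Energy = 1.38 kW × 120 h = 165.6 kWh
Cost = 165.6 kWh × £0.29/kWh = £48.02

£48.02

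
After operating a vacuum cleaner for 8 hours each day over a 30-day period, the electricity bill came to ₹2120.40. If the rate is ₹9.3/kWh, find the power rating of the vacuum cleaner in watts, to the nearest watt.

950 W

Energy = ₹2120.40 ÷ ₹9.3/kWh = 228 kWh
Runtime = 8 h/day × 30 days = 240 h
Power = 228 kWh ÷ 240 h = 0.95 kW = 950 W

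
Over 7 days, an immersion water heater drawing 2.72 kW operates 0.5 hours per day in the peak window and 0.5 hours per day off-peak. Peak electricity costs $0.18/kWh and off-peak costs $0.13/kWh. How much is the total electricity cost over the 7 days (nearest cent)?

Peak energy = 2.72 kW × 0.5 h × 7 = 9.52 kWh
Off-peak energy = 2.72 kW × 0.5 h × 7 = 9.52 kWh
Cost = 9.52 × $0.18 + 9.52 × $0.13 = $1.7136 + $1.2376 = $2.95

$2.95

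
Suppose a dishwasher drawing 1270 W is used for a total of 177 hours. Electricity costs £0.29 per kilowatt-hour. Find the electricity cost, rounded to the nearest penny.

Energy = 1.27 kW × 177 h = 224.79 kWh
Cost = 224.79 kWh × £0.29/kWh = £65.19

£65.19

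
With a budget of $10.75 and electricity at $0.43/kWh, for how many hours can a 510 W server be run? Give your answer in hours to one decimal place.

49.0 h

Energy available = $10.75 ÷ $0.43/kWh = 25 kWh
Hours = 25 kWh ÷ 0.51 kW = 49.0 h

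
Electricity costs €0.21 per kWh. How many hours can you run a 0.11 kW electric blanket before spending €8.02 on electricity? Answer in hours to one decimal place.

347.2 h

Energy available = €8.02 ÷ €0.21/kWh = 38.1905 kWh
Hours = 38.1905 kWh ÷ 0.11 kW = 347.2 h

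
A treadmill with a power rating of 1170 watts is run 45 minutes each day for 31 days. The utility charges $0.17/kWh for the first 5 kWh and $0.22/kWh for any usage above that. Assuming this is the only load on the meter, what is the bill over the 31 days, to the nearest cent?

$5.73

Runtime = 45 min × 31 = 1395 min = 23.25 h
Energy = 1.17 kW × 23.25 h = 27.2025 kWh
Tier 1 (0–5 kWh): 5 × $0.17 = $0.85
Above 5 kWh: 22.2025 × $0.22 = $4.88455
Bill = $5.73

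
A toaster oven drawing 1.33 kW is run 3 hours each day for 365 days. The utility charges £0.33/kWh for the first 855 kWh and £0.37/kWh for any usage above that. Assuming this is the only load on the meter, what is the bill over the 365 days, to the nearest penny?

£504.65

Runtime = 3 h/day × 365 days = 1095 h
Energy = 1.33 kW × 1095 h = 1456.35 kWh
Tier 1 (0–855 kWh): 855 × £0.33 = £282.15
Above 855 kWh: 601.35 × £0.37 = £222.4995
Bill = £504.65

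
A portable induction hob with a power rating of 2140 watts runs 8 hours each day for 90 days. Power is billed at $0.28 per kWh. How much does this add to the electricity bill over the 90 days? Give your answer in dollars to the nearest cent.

Runtime = 8 h/day × 90 days = 720 h
Energy = 2.14 kW × 720 h = 1540.8 kWh
Cost = 1540.8 kWh × $0.28/kWh = $431.42

$431.42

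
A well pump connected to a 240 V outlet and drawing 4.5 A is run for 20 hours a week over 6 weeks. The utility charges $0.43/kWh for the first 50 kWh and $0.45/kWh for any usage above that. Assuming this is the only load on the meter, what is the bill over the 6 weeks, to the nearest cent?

Power = 4.5 A × 240 V = 1080 W = 1.08 kW
Runtime = 20 h/week × 6 weeks = 120 h
Energy = 1.08 kW × 120 h = 129.6 kWh
Tier 1 (0–50 kWh): 50 × $0.43 = $21.5
Above 50 kWh: 79.6 × $0.45 = $35.82
Bill = $57.32

$57.32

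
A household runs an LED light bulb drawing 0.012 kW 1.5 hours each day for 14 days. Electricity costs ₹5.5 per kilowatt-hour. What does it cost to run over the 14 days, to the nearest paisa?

Runtime = 1.5 h/day × 14 days = 21 h
Energy = 0.012 kW × 21 h = 0.252 kWh
Cost = 0.252 kWh × ₹5.5/kWh = ₹1.39

₹1.39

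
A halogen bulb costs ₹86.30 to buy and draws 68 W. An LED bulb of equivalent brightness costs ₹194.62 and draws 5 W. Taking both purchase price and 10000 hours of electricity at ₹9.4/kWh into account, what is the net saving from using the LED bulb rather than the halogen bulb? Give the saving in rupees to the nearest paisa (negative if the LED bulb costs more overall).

halogen bulb: ₹86.30 + (68/1000) kW × 10000 h × ₹9.4 = ₹86.30 + ₹6392 = ₹6478.3
LED bulb: ₹194.62 + (5/1000) kW × 10000 h × ₹9.4 = ₹194.62 + ₹470 = ₹664.62
Saving = ₹6478.3 − ₹664.62 = ₹5813.68

₹5813.68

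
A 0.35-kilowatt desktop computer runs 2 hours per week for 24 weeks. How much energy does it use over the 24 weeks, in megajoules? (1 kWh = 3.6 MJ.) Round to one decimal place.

Runtime = 2 h/week × 24 weeks = 48 h
Energy = 0.35 kW × 48 h = 16.8 kWh
= 16.8 × 3.6 MJ = 60.5 MJ

60.5 MJ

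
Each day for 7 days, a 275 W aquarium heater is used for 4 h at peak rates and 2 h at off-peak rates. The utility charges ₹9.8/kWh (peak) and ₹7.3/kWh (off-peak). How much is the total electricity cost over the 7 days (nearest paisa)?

₹103.57

Peak energy = 0.275 kW × 4 h × 7 = 7.7 kWh
Off-peak energy = 0.275 kW × 2 h × 7 = 3.85 kWh
Cost = 7.7 × ₹9.8 + 3.85 × ₹7.3 = ₹75.46 + ₹28.105 = ₹103.57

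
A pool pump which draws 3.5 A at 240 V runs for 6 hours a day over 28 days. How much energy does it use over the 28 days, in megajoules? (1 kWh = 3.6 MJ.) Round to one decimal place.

508.0 MJ

Power = 3.5 A × 240 V = 840 W = 0.84 kW
Runtime = 6 h/day × 28 days = 168 h
Energy = 0.84 kW × 168 h = 141.12 kWh
= 141.12 × 3.6 MJ = 508.0 MJ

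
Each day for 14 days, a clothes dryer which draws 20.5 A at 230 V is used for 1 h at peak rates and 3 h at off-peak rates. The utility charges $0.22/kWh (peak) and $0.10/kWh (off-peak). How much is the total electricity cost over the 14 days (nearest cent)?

Power = 20.5 A × 230 V = 4715 W = 4.715 kW
Peak energy = 4.715 kW × 1 h × 14 = 66.01 kWh
Off-peak energy = 4.715 kW × 3 h × 14 = 198.03 kWh
Cost = 66.01 × $0.22 + 198.03 × $0.10 = $14.5222 + $19.803 = $34.33

$34.33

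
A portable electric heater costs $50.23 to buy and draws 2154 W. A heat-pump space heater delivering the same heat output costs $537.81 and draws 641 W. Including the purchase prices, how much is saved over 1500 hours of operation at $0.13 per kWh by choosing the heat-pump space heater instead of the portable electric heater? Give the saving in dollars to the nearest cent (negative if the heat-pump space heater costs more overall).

-$192.55

portable electric heater: $50.23 + (2154/1000) kW × 1500 h × $0.13 = $50.23 + $420.03 = $470.26
heat-pump space heater: $537.81 + (641/1000) kW × 1500 h × $0.13 = $537.81 + $124.995 = $662.805
Saving = $470.26 − $662.805 = −$192.545 → -$192.55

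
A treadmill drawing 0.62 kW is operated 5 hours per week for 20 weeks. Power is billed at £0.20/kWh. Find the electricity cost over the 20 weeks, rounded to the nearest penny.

£12.40

Runtime = 5 h/week × 20 weeks = 100 h
Energy = 0.62 kW × 100 h = 62 kWh
Cost = 62 kWh × £0.20/kWh = £12.40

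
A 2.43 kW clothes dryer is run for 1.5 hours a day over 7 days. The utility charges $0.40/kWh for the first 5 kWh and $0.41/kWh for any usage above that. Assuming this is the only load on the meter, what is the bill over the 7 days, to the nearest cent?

$10.41

Runtime = 1.5 h/day × 7 days = 10.5 h
Energy = 2.43 kW × 10.5 h = 25.515 kWh
Tier 1 (0–5 kWh): 5 × $0.40 = $2
Above 5 kWh: 20.515 × $0.41 = $8.41115
Bill = $10.41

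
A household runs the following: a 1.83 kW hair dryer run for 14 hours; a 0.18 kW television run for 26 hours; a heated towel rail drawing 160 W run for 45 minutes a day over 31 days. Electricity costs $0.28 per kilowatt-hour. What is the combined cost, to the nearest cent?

hair dryer: 1.83 kW × 14 h = 25.62 kWh
television: 0.18 kW × 26 h = 4.68 kWh
heated towel rail: Runtime = 45 min × 31 = 1395 min = 23.25 h
heated towel rail: 0.16 kW × 23.25 h = 3.72 kWh
Total energy = 34.02 kWh
Cost = 34.02 × $0.28 = $9.53

$9.53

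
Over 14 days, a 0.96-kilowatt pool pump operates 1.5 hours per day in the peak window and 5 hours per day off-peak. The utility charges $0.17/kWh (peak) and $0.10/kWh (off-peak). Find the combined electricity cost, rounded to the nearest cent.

Peak energy = 0.96 kW × 1.5 h × 14 = 20.16 kWh
Off-peak energy = 0.96 kW × 5 h × 14 = 67.2 kWh
Cost = 20.16 × $0.17 + 67.2 × $0.10 = $3.4272 + $6.72 = $10.15

$10.15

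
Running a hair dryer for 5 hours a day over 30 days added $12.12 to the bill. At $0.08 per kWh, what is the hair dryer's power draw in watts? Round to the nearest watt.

1010 W

Energy = $12.12 ÷ $0.08/kWh = 151.5 kWh
Runtime = 5 h/day × 30 days = 150 h
Power = 151.5 kWh ÷ 150 h = 1.01 kW = 1010 W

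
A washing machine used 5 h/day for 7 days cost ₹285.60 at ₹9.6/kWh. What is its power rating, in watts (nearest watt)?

850 W

Energy = ₹285.60 ÷ ₹9.6/kWh = 29.75 kWh
Runtime = 5 h/day × 7 days = 35 h
Power = 29.75 kWh ÷ 35 h = 0.85 kW = 850 W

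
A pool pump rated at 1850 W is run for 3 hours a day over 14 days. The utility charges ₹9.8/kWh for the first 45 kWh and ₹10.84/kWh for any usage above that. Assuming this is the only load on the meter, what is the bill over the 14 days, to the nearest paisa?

Runtime = 3 h/day × 14 days = 42 h
Energy = 1.85 kW × 42 h = 77.7 kWh
Tier 1 (0–45 kWh): 45 × ₹9.8 = ₹441
Above 45 kWh: 32.7 × ₹10.84 = ₹354.468
Bill = ₹795.47

₹795.47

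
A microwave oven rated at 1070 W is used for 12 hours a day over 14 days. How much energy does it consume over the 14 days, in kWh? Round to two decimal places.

179.76 kWh

Runtime = 12 h/day × 14 days = 168 h
Energy = 1.07 kW × 168 h = 179.76 kWh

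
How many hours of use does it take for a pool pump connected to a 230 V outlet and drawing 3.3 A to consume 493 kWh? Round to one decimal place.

Power = 3.3 A × 230 V = 759 W = 0.759 kW
Hours = 493 kWh ÷ 0.759 kW = 649.5 h

649.5 h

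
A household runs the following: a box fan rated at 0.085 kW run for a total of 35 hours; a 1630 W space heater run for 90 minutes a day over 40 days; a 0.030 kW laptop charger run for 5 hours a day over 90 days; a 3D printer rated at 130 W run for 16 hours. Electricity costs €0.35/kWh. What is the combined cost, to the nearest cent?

box fan: 0.085 kW × 35 h = 2.975 kWh
space heater: Runtime = 90 min × 40 = 3600 min = 60 h
space heater: 1.63 kW × 60 h = 97.8 kWh
laptop charger: Runtime = 5 h/day × 90 days = 450 h
laptop charger: 0.03 kW × 450 h = 13.5 kWh
3D printer: 0.13 kW × 16 h = 2.08 kWh
Total energy = 116.355 kWh
Cost = 116.355 × €0.35 = €40.72

€40.72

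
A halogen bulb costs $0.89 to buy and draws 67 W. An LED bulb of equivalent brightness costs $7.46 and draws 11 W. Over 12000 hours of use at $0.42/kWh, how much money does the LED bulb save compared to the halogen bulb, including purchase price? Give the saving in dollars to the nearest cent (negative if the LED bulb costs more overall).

halogen bulb: $0.89 + (67/1000) kW × 12000 h × $0.42 = $0.89 + $337.68 = $338.57
LED bulb: $7.46 + (11/1000) kW × 12000 h × $0.42 = $7.46 + $55.44 = $62.9
Saving = $338.57 − $62.9 = $275.67

$275.67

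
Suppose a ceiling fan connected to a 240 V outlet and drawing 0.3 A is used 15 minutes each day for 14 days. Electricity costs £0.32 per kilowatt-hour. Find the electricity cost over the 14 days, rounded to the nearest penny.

£0.08

Power = 0.3 A × 240 V = 72 W = 0.072 kW
Runtime = 15 min × 14 = 210 min = 3.5 h
Energy = 0.072 kW × 3.5 h = 0.252 kWh
Cost = 0.252 kWh × £0.32/kWh = £0.08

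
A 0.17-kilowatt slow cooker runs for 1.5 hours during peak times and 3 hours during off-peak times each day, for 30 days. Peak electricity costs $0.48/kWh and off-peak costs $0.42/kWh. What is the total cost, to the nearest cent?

$10.10

Peak energy = 0.17 kW × 1.5 h × 30 = 7.65 kWh
Off-peak energy = 0.17 kW × 3 h × 30 = 15.3 kWh
Cost = 7.65 × $0.48 + 15.3 × $0.42 = $3.672 + $6.426 = $10.10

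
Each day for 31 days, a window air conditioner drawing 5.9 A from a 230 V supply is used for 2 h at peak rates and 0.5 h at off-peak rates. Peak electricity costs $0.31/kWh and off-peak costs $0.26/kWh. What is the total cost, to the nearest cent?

Power = 5.9 A × 230 V = 1357 W = 1.357 kW
Peak energy = 1.357 kW × 2 h × 31 = 84.134 kWh
Off-peak energy = 1.357 kW × 0.5 h × 31 = 21.0335 kWh
Cost = 84.134 × $0.31 + 21.0335 × $0.26 = $26.08154 + $5.46871 = $31.55

$31.55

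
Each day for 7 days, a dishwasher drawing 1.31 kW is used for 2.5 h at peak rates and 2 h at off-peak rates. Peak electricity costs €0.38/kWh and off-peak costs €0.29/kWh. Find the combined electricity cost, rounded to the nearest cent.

€14.03

Peak energy = 1.31 kW × 2.5 h × 7 = 22.925 kWh
Off-peak energy = 1.31 kW × 2 h × 7 = 18.34 kWh
Cost = 22.925 × €0.38 + 18.34 × €0.29 = €8.7115 + €5.3186 = €14.03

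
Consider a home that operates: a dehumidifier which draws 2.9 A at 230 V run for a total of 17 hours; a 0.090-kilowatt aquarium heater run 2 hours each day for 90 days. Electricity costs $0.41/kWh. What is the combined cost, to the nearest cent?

dehumidifier: Power = 2.9 A × 230 V = 667 W = 0.667 kW
dehumidifier: 0.667 kW × 17 h = 11.339 kWh
aquarium heater: Runtime = 2 h/day × 90 days = 180 h
aquarium heater: 0.09 kW × 180 h = 16.2 kWh
Total energy = 27.539 kWh
Cost = 27.539 × $0.41 = $11.29

$11.29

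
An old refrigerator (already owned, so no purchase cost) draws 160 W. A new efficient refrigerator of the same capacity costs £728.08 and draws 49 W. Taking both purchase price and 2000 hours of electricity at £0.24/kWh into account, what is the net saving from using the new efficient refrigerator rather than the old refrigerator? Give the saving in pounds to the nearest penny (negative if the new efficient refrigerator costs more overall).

old refrigerator: £0.00 + (160/1000) kW × 2000 h × £0.24 = £0.00 + £76.8 = £76.8
new efficient refrigerator: £728.08 + (49/1000) kW × 2000 h × £0.24 = £728.08 + £23.52 = £751.6
Saving = £76.8 − £751.6 = −£674.8

-£674.80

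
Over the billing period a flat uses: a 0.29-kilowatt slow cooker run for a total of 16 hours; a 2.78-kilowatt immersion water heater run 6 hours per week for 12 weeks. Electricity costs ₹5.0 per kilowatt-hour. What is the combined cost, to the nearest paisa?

slow cooker: 0.29 kW × 16 h = 4.64 kWh
immersion water heater: Runtime = 6 h/week × 12 weeks = 72 h
immersion water heater: 2.78 kW × 72 h = 200.16 kWh
Total energy = 204.8 kWh
Cost = 204.8 × ₹5.0 = ₹1024.00

₹1024.00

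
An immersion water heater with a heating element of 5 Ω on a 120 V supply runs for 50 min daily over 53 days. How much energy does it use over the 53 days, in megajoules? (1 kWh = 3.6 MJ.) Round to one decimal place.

457.9 MJ

Power = V²/R = 120²/5 = 2880 W = 2.88 kW
Runtime = 50 min × 53 = 2650 min = 44.166666… h
Energy = 2.88 kW × 44.166666… h = 127.2 kWh
= 127.2 × 3.6 MJ = 457.9 MJ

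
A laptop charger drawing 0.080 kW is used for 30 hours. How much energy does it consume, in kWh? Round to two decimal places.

Energy = 0.08 kW × 30 h = 2.4 kWh

2.40 kWh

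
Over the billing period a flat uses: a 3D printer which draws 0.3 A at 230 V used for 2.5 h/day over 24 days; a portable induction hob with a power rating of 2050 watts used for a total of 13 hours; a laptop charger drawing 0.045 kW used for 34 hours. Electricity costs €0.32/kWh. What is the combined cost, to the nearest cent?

€10.34

3D printer: Power = 0.3 A × 230 V = 69 W = 0.069 kW
3D printer: Runtime = 2.5 h/day × 24 days = 60 h
3D printer: 0.069 kW × 60 h = 4.14 kWh
portable induction hob: 2.05 kW × 13 h = 26.65 kWh
laptop charger: 0.045 kW × 34 h = 1.53 kWh
Total energy = 32.32 kWh
Cost = 32.32 × €0.32 = €10.34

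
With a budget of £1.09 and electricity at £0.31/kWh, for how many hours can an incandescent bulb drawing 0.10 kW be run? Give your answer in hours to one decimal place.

Energy available = £1.09 ÷ £0.31/kWh = 3.5161 kWh
Hours = 3.5161 kWh ÷ 0.1 kW = 35.2 h

35.2 h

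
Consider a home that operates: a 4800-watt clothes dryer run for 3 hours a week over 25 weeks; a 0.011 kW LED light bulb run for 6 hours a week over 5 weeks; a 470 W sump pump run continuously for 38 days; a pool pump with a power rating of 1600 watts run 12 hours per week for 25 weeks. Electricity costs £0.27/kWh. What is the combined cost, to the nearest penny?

clothes dryer: Runtime = 3 h/week × 25 weeks = 75 h
clothes dryer: 4.8 kW × 75 h = 360 kWh
LED light bulb: Runtime = 6 h/week × 5 weeks = 30 h
LED light bulb: 0.011 kW × 30 h = 0.33 kWh
sump pump: Runtime = 24 h × 38 = 912 h
sump pump: 0.47 kW × 912 h = 428.64 kWh
pool pump: Runtime = 12 h/week × 25 weeks = 300 h
pool pump: 1.6 kW × 300 h = 480 kWh
Total energy = 1268.97 kWh
Cost = 1268.97 × £0.27 = £342.62

£342.62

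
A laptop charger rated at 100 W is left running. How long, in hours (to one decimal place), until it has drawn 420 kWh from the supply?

Hours = 420 kWh ÷ 0.1 kW = 4200.0 h

4200.0 h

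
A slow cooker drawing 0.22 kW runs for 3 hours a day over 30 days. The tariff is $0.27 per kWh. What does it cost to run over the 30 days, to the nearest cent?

$5.35

Runtime = 3 h/day × 30 days = 90 h
Energy = 0.22 kW × 90 h = 19.8 kWh
Cost = 19.8 kWh × $0.27/kWh = $5.35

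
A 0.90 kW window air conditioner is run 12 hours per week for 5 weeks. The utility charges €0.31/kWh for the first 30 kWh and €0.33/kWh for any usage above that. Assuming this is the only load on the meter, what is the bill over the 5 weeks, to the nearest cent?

Runtime = 12 h/week × 5 weeks = 60 h
Energy = 0.9 kW × 60 h = 54 kWh
Tier 1 (0–30 kWh): 30 × €0.31 = €9.3
Above 30 kWh: 24 × €0.33 = €7.92
Bill = €17.22

€17.22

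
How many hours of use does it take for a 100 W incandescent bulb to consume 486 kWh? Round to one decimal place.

4860.0 h

Hours = 486 kWh ÷ 0.1 kW = 4860.0 h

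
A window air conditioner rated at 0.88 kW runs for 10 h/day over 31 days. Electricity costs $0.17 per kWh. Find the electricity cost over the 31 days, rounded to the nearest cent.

$46.38

Runtime = 10 h/day × 31 days = 310 h
Energy = 0.88 kW × 310 h = 272.8 kWh
Cost = 272.8 kWh × $0.17/kWh = $46.38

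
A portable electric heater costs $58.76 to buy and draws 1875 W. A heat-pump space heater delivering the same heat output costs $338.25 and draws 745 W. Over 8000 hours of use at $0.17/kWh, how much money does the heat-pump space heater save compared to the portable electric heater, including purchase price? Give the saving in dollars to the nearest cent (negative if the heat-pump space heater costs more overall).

$1257.31

portable electric heater: $58.76 + (1875/1000) kW × 8000 h × $0.17 = $58.76 + $2550 = $2608.76
heat-pump space heater: $338.25 + (745/1000) kW × 8000 h × $0.17 = $338.25 + $1013.2 = $1351.45
Saving = $2608.76 − $1351.45 = $1257.31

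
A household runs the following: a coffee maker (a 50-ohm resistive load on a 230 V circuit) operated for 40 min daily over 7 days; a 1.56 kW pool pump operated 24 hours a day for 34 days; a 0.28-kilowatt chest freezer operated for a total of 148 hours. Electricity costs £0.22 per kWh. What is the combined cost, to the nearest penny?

£290.25

coffee maker: Power = V²/R = 230²/50 = 1058 W = 1.058 kW
coffee maker: Runtime = 40 min × 7 = 280 min = 4.666666… h
coffee maker: 1.058 kW × 4.666666… h = 4.937333… kWh
pool pump: Runtime = 24 h × 34 = 816 h
pool pump: 1.56 kW × 816 h = 1272.96 kWh
chest freezer: 0.28 kW × 148 h = 41.44 kWh
Total energy = 1319.337333… kWh
Cost = 1319.337333… × £0.22 = £290.25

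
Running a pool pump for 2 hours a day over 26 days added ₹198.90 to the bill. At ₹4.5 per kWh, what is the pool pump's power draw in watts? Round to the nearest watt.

Energy = ₹198.90 ÷ ₹4.5/kWh = 44.2 kWh
Runtime = 2 h/day × 26 days = 52 h
Power = 44.2 kWh ÷ 52 h = 0.85 kW = 850 W

850 W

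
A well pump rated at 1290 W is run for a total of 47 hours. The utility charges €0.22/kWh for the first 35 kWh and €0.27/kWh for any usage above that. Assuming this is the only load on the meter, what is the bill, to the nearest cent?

€14.62

Energy = 1.29 kW × 47 h = 60.63 kWh
Tier 1 (0–35 kWh): 35 × €0.22 = €7.7
Above 35 kWh: 25.63 × €0.27 = €6.9201
Bill = €14.62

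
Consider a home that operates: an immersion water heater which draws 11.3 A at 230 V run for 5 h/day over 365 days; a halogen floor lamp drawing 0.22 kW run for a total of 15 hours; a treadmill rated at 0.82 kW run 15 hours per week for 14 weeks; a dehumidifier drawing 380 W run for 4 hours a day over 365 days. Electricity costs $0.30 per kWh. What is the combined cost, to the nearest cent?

immersion water heater: Power = 11.3 A × 230 V = 2599 W = 2.599 kW
immersion water heater: Runtime = 5 h/day × 365 days = 1825 h
immersion water heater: 2.599 kW × 1825 h = 4743.175 kWh
halogen floor lamp: 0.22 kW × 15 h = 3.3 kWh
treadmill: Runtime = 15 h/week × 14 weeks = 210 h
treadmill: 0.82 kW × 210 h = 172.2 kWh
dehumidifier: Runtime = 4 h/day × 365 days = 1460 h
dehumidifier: 0.38 kW × 1460 h = 554.8 kWh
Total energy = 5473.475 kWh
Cost = 5473.475 × $0.30 = $1642.04

$1642.04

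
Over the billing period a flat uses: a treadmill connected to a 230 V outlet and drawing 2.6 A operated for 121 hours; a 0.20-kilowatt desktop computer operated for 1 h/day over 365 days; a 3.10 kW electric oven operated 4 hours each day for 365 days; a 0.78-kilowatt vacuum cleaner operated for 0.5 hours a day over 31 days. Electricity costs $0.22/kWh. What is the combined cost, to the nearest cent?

treadmill: Power = 2.6 A × 230 V = 598 W = 0.598 kW
treadmill: 0.598 kW × 121 h = 72.358 kWh
desktop computer: Runtime = 1 h/day × 365 days = 365 h
desktop computer: 0.2 kW × 365 h = 73 kWh
electric oven: Runtime = 4 h/day × 365 days = 1460 h
electric oven: 3.1 kW × 1460 h = 4526 kWh
vacuum cleaner: Runtime = 0.5 h/day × 31 days = 15.5 h
vacuum cleaner: 0.78 kW × 15.5 h = 12.09 kWh
Total energy = 4683.448 kWh
Cost = 4683.448 × $0.22 = $1030.36

$1030.36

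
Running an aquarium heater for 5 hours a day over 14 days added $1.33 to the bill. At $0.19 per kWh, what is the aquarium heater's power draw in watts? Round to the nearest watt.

Energy = $1.33 ÷ $0.19/kWh = 7 kWh
Runtime = 5 h/day × 14 days = 70 h
Power = 7 kWh ÷ 70 h = 0.1 kW = 100 W

100 W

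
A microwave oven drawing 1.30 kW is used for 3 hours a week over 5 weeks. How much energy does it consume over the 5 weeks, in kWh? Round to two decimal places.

Runtime = 3 h/week × 5 weeks = 15 h
Energy = 1.3 kW × 15 h = 19.5 kWh

19.50 kWh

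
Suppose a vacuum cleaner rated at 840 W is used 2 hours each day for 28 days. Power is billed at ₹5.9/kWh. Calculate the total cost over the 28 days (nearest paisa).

Runtime = 2 h/day × 28 days = 56 h
Energy = 0.84 kW × 56 h = 47.04 kWh
Cost = 47.04 kWh × ₹5.9/kWh = ₹277.54

₹277.54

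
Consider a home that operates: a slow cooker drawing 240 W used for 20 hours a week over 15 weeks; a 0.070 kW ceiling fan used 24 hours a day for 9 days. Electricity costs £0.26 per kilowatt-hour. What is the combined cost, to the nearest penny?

£22.65

slow cooker: Runtime = 20 h/week × 15 weeks = 300 h
slow cooker: 0.24 kW × 300 h = 72 kWh
ceiling fan: Runtime = 24 h × 9 = 216 h
ceiling fan: 0.07 kW × 216 h = 15.12 kWh
Total energy = 87.12 kWh
Cost = 87.12 × £0.26 = £22.65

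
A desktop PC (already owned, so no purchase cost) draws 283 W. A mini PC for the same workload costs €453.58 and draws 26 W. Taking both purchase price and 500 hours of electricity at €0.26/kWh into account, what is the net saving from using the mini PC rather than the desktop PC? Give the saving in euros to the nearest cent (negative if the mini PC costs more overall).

desktop PC: €0.00 + (283/1000) kW × 500 h × €0.26 = €0.00 + €36.79 = €36.79
mini PC: €453.58 + (26/1000) kW × 500 h × €0.26 = €453.58 + €3.38 = €456.96
Saving = €36.79 − €456.96 = −€420.17

-€420.17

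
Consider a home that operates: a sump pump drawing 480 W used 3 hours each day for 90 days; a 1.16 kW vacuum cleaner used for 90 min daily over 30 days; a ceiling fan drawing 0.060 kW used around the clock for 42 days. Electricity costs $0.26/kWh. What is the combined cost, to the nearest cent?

sump pump: Runtime = 3 h/day × 90 days = 270 h
sump pump: 0.48 kW × 270 h = 129.6 kWh
vacuum cleaner: Runtime = 90 min × 30 = 2700 min = 45 h
vacuum cleaner: 1.16 kW × 45 h = 52.2 kWh
ceiling fan: Runtime = 24 h × 42 = 1008 h
ceiling fan: 0.06 kW × 1008 h = 60.48 kWh
Total energy = 242.28 kWh
Cost = 242.28 × $0.26 = $62.99

$62.99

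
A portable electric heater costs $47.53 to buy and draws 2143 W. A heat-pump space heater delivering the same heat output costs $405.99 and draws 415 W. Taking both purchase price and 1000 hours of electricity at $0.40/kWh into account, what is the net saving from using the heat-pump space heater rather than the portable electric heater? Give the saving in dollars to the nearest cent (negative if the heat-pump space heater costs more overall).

$332.74

portable electric heater: $47.53 + (2143/1000) kW × 1000 h × $0.40 = $47.53 + $857.2 = $904.73
heat-pump space heater: $405.99 + (415/1000) kW × 1000 h × $0.40 = $405.99 + $166 = $571.99
Saving = $904.73 − $571.99 = $332.74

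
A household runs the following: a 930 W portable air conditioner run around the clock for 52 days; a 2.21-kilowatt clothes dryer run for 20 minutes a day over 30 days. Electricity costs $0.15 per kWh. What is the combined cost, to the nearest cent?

$177.41

portable air conditioner: Runtime = 24 h × 52 = 1248 h
portable air conditioner: 0.93 kW × 1248 h = 1160.64 kWh
clothes dryer: Runtime = 20 min × 30 = 600 min = 10 h
clothes dryer: 2.21 kW × 10 h = 22.1 kWh
Total energy = 1182.74 kWh
Cost = 1182.74 × $0.15 = $177.41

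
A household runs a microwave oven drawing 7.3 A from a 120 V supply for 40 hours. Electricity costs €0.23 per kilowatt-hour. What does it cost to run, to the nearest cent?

€8.06

Power = 7.3 A × 120 V = 876 W = 0.876 kW
Energy = 0.876 kW × 40 h = 35.04 kWh
Cost = 35.04 kWh × €0.23/kWh = €8.06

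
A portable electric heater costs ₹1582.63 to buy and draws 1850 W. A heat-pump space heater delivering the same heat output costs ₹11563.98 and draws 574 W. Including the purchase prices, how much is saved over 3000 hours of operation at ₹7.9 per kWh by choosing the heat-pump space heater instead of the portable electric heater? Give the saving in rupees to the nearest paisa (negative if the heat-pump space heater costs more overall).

₹20259.85

portable electric heater: ₹1582.63 + (1850/1000) kW × 3000 h × ₹7.9 = ₹1582.63 + ₹43845 = ₹45427.63
heat-pump space heater: ₹11563.98 + (574/1000) kW × 3000 h × ₹7.9 = ₹11563.98 + ₹13603.8 = ₹25167.78
Saving = ₹45427.63 − ₹25167.78 = ₹20259.85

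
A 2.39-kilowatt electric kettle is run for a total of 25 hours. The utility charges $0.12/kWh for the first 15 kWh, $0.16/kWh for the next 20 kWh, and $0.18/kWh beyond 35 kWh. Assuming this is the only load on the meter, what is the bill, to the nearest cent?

$9.46

Energy = 2.39 kW × 25 h = 59.75 kWh
Tier 1 (0–15 kWh): 15 × $0.12 = $1.8
Tier 2 (15–35 kWh): 20 × $0.16 = $3.2
Above 35 kWh: 24.75 × $0.18 = $4.455
Bill = $9.46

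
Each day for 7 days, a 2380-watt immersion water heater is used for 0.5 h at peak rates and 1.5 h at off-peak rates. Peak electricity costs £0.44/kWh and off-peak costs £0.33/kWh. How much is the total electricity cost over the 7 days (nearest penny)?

£11.91

Peak energy = 2.38 kW × 0.5 h × 7 = 8.33 kWh
Off-peak energy = 2.38 kW × 1.5 h × 7 = 24.99 kWh
Cost = 8.33 × £0.44 + 24.99 × £0.33 = £3.6652 + £8.2467 = £11.91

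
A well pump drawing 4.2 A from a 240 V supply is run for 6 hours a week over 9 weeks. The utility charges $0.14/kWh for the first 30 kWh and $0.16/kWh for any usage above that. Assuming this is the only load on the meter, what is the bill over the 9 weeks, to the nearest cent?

Power = 4.2 A × 240 V = 1008 W = 1.008 kW
Runtime = 6 h/week × 9 weeks = 54 h
Energy = 1.008 kW × 54 h = 54.432 kWh
Tier 1 (0–30 kWh): 30 × $0.14 = $4.2
Above 30 kWh: 24.432 × $0.16 = $3.90912
Bill = $8.11

$8.11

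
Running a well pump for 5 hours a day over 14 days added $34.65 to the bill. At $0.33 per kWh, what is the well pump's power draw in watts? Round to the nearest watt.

Energy = $34.65 ÷ $0.33/kWh = 105 kWh
Runtime = 5 h/day × 14 days = 70 h
Power = 105 kWh ÷ 70 h = 1.5 kW = 1500 W

1500 W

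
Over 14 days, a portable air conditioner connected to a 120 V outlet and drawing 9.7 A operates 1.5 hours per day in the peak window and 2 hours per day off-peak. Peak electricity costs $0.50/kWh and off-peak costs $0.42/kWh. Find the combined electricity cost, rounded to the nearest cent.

Power = 9.7 A × 120 V = 1164 W = 1.164 kW
Peak energy = 1.164 kW × 1.5 h × 14 = 24.444 kWh
Off-peak energy = 1.164 kW × 2 h × 14 = 32.592 kWh
Cost = 24.444 × $0.50 + 32.592 × $0.42 = $12.222 + $13.68864 = $25.91

$25.91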